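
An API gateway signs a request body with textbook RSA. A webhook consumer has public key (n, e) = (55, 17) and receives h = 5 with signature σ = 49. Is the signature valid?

invalid

σ^2 ≡ 49^2 = 2401 ≡ 36
σ^4 ≡ 36^2 = 1296 ≡ 31
σ^8 ≡ 31^2 = 961 ≡ 26
σ^16 ≡ 26^2 = 676 ≡ 16
17 = 16 + 1, so σ^17 ≡ 16·49 ≡ 14 (mod 55)
14 ≠ 5, so verification fails.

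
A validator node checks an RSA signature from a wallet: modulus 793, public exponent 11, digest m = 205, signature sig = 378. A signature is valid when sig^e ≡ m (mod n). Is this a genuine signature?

sig^2 ≡ 378^2 = 142884 ≡ 144
sig^4 ≡ 144^2 = 20736 ≡ 118
sig^8 ≡ 118^2 = 13924 ≡ 443
11 = 8 + 2 + 1, so sig^11 ≡ 443·144·378 ≡ 625 (mod 793)
The recovered value 625 does not match the digest 205.

forged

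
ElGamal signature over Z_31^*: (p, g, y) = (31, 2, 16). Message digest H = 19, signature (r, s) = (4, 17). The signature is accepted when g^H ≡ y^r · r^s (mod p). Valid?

no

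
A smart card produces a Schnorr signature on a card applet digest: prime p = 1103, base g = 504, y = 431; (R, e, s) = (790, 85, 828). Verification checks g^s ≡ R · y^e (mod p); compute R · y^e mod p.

522

431^2 = 185761 ≡ 457
431^4 ≡ 457^2 = 208849 ≡ 382
431^8 ≡ 382^2 = 145924 ≡ 328
431^16 ≡ 328^2 = 107584 ≡ 593
431^32 ≡ 593^2 = 351649 ≡ 895
431^64 ≡ 895^2 = 801025 ≡ 247
85 = 64 + 16 + 4 + 1, so 431^85 ≡ 247·593·382·431 ≡ 23 (mod 1103)
R · y^e ≡ 790·23 = 18170 ≡ 522 (mod 1103)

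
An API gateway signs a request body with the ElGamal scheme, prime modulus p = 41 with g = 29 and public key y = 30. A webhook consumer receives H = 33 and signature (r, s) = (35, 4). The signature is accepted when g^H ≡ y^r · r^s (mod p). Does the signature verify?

does not verify

Left side g^H mod p:
29^2 = 841 ≡ 21
29^4 ≡ 21^2 = 441 ≡ 31
29^8 ≡ 31^2 = 961 ≡ 18
29^16 ≡ 18^2 = 324 ≡ 37
29^32 ≡ 37^2 = 1369 ≡ 16
33 = 32 + 1, so 29^33 ≡ 16·29 ≡ 13 (mod 41)
Right side y^r · r^s mod p:
30^2 = 900 ≡ 39
30^4 ≡ 39^2 = 1521 ≡ 4
30^8 ≡ 4^2 = 16
30^16 ≡ 16^2 = 256 ≡ 10
30^32 ≡ 10^2 = 100 ≡ 18
35 = 32 + 2 + 1, so 30^35 ≡ 18·39·30 ≡ 27 (mod 41)
35^2 = 1225 ≡ 36
35^4 ≡ 36^2 = 1296 ≡ 25
27·25 = 675 ≡ 19 (mod 41)
13 ≠ 19, so verification fails.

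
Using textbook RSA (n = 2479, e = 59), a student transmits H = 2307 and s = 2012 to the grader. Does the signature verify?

does not verify

s^2 ≡ 2012^2 = 4048144 ≡ 2416
s^4 ≡ 2416^2 = 5837056 ≡ 1490
s^8 ≡ 1490^2 = 2220100 ≡ 1395
s^16 ≡ 1395^2 = 1946025 ≡ 10
s^32 ≡ 10^2 = 100
59 = 32 + 16 + 8 + 2 + 1, so s^59 ≡ 100·10·1395·2416·2012 ≡ 748 (mod 2479)
s^59 mod 2479 = 748, but H = 2307.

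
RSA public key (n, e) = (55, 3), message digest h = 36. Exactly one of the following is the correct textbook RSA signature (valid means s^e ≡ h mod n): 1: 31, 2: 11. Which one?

1

Candidate 1: Squares mod 55: 31^1≡31, 31^2≡26; 3 = 2 + 1, so 31^3 ≡ 26·31 ≡ 36 (mod 55)
  → matches h = 36
Candidate 2: Squares mod 55: 11^1≡11, 11^2≡11; 3 = 2 + 1, so 11^3 ≡ 11·11 ≡ 11 (mod 55)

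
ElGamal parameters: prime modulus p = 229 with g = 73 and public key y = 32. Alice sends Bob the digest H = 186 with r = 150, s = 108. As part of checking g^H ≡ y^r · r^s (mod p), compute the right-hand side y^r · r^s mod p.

32^2 = 1024 ≡ 108
32^4 ≡ 108^2 = 11664 ≡ 214
32^8 ≡ 214^2 = 45796 ≡ 225
32^16 ≡ 225^2 = 50625 ≡ 16
32^32 ≡ 16^2 = 256 ≡ 27
32^64 ≡ 27^2 = 729 ≡ 42
32^128 ≡ 42^2 = 1764 ≡ 161
150 = 128 + 16 + 4 + 2, so 32^150 ≡ 161·16·214·108 ≡ 176 (mod 229)
150^2 = 22500 ≡ 58
150^4 ≡ 58^2 = 3364 ≡ 158
150^8 ≡ 158^2 = 24964 ≡ 3
150^16 ≡ 3^2 = 9
150^32 ≡ 9^2 = 81
150^64 ≡ 81^2 = 6561 ≡ 149
108 = 64 + 32 + 8 + 4, so 150^108 ≡ 149·81·3·158 ≡ 57 (mod 229)
y^r · r^s ≡ 176·57 = 10032 ≡ 185 (mod 229)

185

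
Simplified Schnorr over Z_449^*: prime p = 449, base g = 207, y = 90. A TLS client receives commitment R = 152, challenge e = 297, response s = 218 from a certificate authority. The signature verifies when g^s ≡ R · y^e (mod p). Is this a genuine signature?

g^s mod p:
207^218 mod 449 = 175
R · y^e mod p:
90^297 mod 449 = 273
152·273 = 41496 ≡ 188 (mod 449)
175 ≠ 188; the check fails.

forged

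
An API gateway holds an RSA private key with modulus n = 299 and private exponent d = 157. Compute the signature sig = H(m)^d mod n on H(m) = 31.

213

Squares mod 299: (H(m))^1≡31, (H(m))^2≡64, (H(m))^4≡209, (H(m))^8≡27, (H(m))^16≡131, (H(m))^32≡118, (H(m))^64≡170, (H(m))^128≡196
157 = 128 + 16 + 8 + 4 + 1, so (H(m))^157 ≡ 196·131·27·209·31 ≡ 213 (mod 299)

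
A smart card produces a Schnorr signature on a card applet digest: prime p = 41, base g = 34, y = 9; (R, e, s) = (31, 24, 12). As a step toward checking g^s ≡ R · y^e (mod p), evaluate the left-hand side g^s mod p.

34^2 = 1156 ≡ 8
34^4 ≡ 8^2 = 64 ≡ 23
34^8 ≡ 23^2 = 529 ≡ 37
12 = 8 + 4, so 34^12 ≡ 37·23 ≡ 31 (mod 41)

31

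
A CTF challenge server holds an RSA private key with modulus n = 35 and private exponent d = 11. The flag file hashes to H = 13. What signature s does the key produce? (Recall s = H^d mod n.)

Squares mod 35: H^1≡13, H^2≡29, H^4≡1, H^8≡1
11 = 8 + 2 + 1, so H^11 ≡ 1·29·13 ≡ 27 (mod 35)

27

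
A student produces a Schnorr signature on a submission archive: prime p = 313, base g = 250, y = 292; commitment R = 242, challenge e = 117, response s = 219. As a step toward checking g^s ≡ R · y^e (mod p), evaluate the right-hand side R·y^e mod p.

292^117 mod 313 = 308
R · y^e ≡ 242·308 = 74536 ≡ 42 (mod 313)

42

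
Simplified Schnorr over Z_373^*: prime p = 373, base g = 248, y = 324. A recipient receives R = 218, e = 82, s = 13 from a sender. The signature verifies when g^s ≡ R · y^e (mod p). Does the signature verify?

does not verify

g^s mod p:
248^2 = 61504 ≡ 332
248^4 ≡ 332^2 = 110224 ≡ 189
248^8 ≡ 189^2 = 35721 ≡ 286
13 = 8 + 4 + 1, so 248^13 ≡ 286·189·248 ≡ 145 (mod 373)
R · y^e mod p:
324^2 = 104976 ≡ 163
324^4 ≡ 163^2 = 26569 ≡ 86
324^8 ≡ 86^2 = 7396 ≡ 309
324^16 ≡ 309^2 = 95481 ≡ 366
324^32 ≡ 366^2 = 133956 ≡ 49
324^64 ≡ 49^2 = 2401 ≡ 163
82 = 64 + 16 + 2, so 324^82 ≡ 163·366·163 ≡ 144 (mod 373)
218·144 = 31392 ≡ 60 (mod 373)
145 ≠ 60; the check fails.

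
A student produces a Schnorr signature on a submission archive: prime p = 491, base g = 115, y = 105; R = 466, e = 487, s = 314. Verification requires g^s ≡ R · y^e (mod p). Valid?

g^s mod p:
115^314 mod 491 = 289
R · y^e mod p:
105^487 mod 491 = 353
466·353 = 164498 ≡ 13 (mod 491)
289 ≠ 13; the check fails.

no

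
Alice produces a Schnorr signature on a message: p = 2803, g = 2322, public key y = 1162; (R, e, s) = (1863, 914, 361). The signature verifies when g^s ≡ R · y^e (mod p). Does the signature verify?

verifies

g^s mod p:
2322^2 = 5391684 ≡ 1515
2322^4 ≡ 1515^2 = 2295225 ≡ 2371
2322^8 ≡ 2371^2 = 5621641 ≡ 1626
2322^16 ≡ 1626^2 = 2643876 ≡ 647
2322^32 ≡ 647^2 = 418609 ≡ 962
2322^64 ≡ 962^2 = 925444 ≡ 454
2322^128 ≡ 454^2 = 206116 ≡ 1497
2322^256 ≡ 1497^2 = 2241009 ≡ 1412
361 = 256 + 64 + 32 + 8 + 1, so 2322^361 ≡ 1412·454·962·1626·2322 ≡ 1138 (mod 2803)
R · y^e mod p:
1162^2 = 1350244 ≡ 2001
1162^4 ≡ 2001^2 = 4004001 ≡ 1317
1162^8 ≡ 1317^2 = 1734489 ≡ 2235
1162^16 ≡ 2235^2 = 4995225 ≡ 279
1162^32 ≡ 279^2 = 77841 ≡ 2160
1162^64 ≡ 2160^2 = 4665600 ≡ 1408
1162^128 ≡ 1408^2 = 1982464 ≡ 743
1162^256 ≡ 743^2 = 552049 ≡ 2661
1162^512 ≡ 2661^2 = 7080921 ≡ 543
914 = 512 + 256 + 128 + 16 + 2, so 1162^914 ≡ 543·2661·743·279·2001 ≡ 1448 (mod 2803)
1863·1448 = 2697624 ≡ 1138 (mod 2803)
1138 ≡ 1138 (mod 2803); signature holds.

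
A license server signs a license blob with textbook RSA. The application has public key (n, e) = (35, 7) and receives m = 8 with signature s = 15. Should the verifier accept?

reject

s^2 ≡ 15^2 = 225 ≡ 15
s^4 ≡ 15^2 = 225 ≡ 15
7 = 4 + 2 + 1, so s^7 ≡ 15·15·15 ≡ 15 (mod 35)
The recovered value 15 does not match the digest 8.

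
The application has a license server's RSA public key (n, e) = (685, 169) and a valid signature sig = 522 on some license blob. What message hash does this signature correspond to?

457

sig^2 ≡ 522^2 = 272484 ≡ 539
sig^4 ≡ 539^2 = 290521 ≡ 81
sig^8 ≡ 81^2 = 6561 ≡ 396
sig^16 ≡ 396^2 = 156816 ≡ 636
sig^32 ≡ 636^2 = 404496 ≡ 346
sig^64 ≡ 346^2 = 119716 ≡ 526
sig^128 ≡ 526^2 = 276676 ≡ 621
169 = 128 + 32 + 8 + 1, so sig^169 ≡ 621·346·396·522 ≡ 457 (mod 685)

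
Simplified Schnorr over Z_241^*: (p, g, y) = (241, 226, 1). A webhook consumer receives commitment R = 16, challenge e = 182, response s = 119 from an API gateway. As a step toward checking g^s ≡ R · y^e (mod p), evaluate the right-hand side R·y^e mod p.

16

1^2 = 1
1^4 ≡ 1^2 = 1
1^8 ≡ 1^2 = 1
1^16 ≡ 1^2 = 1
1^32 ≡ 1^2 = 1
1^64 ≡ 1^2 = 1
1^128 ≡ 1^2 = 1
182 = 128 + 32 + 16 + 4 + 2, so 1^182 ≡ 1·1·1·1·1 ≡ 1 (mod 241)
R · y^e ≡ 16·1 = 16 ≡ 16 (mod 241)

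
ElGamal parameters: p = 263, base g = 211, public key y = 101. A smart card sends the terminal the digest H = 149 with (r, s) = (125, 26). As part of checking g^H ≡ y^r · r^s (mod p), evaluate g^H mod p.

239

Squares mod 263: 211^1≡211, 211^2≡74, 211^4≡216, 211^8≡105, 211^16≡242, 211^32≡178, 211^64≡124, 211^128≡122
149 = 128 + 16 + 4 + 1, so 211^149 ≡ 122·242·216·211 ≡ 239 (mod 263)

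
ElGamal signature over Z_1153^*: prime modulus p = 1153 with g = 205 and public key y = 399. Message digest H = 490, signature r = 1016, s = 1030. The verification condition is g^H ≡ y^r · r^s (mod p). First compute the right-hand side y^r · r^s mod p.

887

399^2 = 159201 ≡ 87
399^4 ≡ 87^2 = 7569 ≡ 651
399^8 ≡ 651^2 = 423801 ≡ 650
399^16 ≡ 650^2 = 422500 ≡ 502
399^32 ≡ 502^2 = 252004 ≡ 650
399^64 ≡ 650^2 = 422500 ≡ 502
399^128 ≡ 502^2 = 252004 ≡ 650
399^256 ≡ 650^2 = 422500 ≡ 502
399^512 ≡ 502^2 = 252004 ≡ 650
1016 = 512 + 256 + 128 + 64 + 32 + 16 + 8, so 399^1016 ≡ 650·502·650·502·650·502·650 ≡ 650 (mod 1153)
1016^2 = 1032256 ≡ 321
1016^4 ≡ 321^2 = 103041 ≡ 424
1016^8 ≡ 424^2 = 179776 ≡ 1061
1016^16 ≡ 1061^2 = 1125721 ≡ 393
1016^32 ≡ 393^2 = 154449 ≡ 1100
1016^64 ≡ 1100^2 = 1210000 ≡ 503
1016^128 ≡ 503^2 = 253009 ≡ 502
1016^256 ≡ 502^2 = 252004 ≡ 650
1016^512 ≡ 650^2 = 422500 ≡ 502
1016^1024 ≡ 502^2 = 252004 ≡ 650
1030 = 1024 + 4 + 2, so 1016^1030 ≡ 650·424·321 ≡ 216 (mod 1153)
y^r · r^s ≡ 650·216 = 140400 ≡ 887 (mod 1153)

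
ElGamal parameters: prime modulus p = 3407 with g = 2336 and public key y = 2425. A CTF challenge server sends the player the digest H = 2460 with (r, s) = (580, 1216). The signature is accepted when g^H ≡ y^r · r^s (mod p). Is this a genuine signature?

Left side g^H mod p:
Squares mod 3407: 2336^1≡2336, 2336^2≡2289, 2336^4≡2962, 2336^8≡419, 2336^16≡1804, 2336^32≡731, 2336^64≡2869, 2336^128≡3256, 2336^256≡2359, 2336^512≡1250, 2336^1024≡2094, 2336^2048≡27
2460 = 2048 + 256 + 128 + 16 + 8 + 4, so 2336^2460 ≡ 27·2359·3256·1804·419·2962 ≡ 2609 (mod 3407)
Right side y^r · r^s mod p:
Squares mod 3407: 2425^1≡2425, 2425^2≡143, 2425^4≡7, 2425^8≡49, 2425^16≡2401, 2425^32≡157, 2425^64≡800, 2425^128≡2891, 2425^256≡510, 2425^512≡1168
580 = 512 + 64 + 4, so 2425^580 ≡ 1168·800·7 ≡ 2767 (mod 3407)
Squares mod 3407: 580^1≡580, 580^2≡2514, 580^4≡211, 580^8≡230, 580^16≡1795, 580^32≡2410, 580^64≡2572, 580^128≡2197, 580^256≡2497, 580^512≡199, 580^1024≡2124
1216 = 1024 + 128 + 64, so 580^1216 ≡ 2124·2197·2572 ≡ 2682 (mod 3407)
2767·2682 = 7421094 ≡ 648 (mod 3407)
2609 ≠ 648, so verification fails.

forged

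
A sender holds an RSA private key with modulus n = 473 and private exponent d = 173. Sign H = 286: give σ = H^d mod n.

220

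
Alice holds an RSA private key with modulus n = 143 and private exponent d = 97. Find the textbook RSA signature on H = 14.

53

Squares mod 143: H^1≡14, H^2≡53, H^4≡92, H^8≡27, H^16≡14, H^32≡53, H^64≡92
97 = 64 + 32 + 1, so H^97 ≡ 92·53·14 ≡ 53 (mod 143)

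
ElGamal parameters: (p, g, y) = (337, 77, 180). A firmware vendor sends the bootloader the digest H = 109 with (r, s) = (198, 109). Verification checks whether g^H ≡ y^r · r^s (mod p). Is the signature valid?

invalid

Left side g^H mod p:
Squares mod 337: 77^1≡77, 77^2≡200, 77^4≡234, 77^8≡162, 77^16≡295, 77^32≡79, 77^64≡175
109 = 64 + 32 + 8 + 4 + 1, so 77^109 ≡ 175·79·162·234·77 ≡ 261 (mod 337)
Right side y^r · r^s mod p:
Squares mod 337: 180^1≡180, 180^2≡48, 180^4≡282, 180^8≡329, 180^16≡64, 180^32≡52, 180^64≡8, 180^128≡64
198 = 128 + 64 + 4 + 2, so 180^198 ≡ 64·8·282·48 ≡ 27 (mod 337)
Squares mod 337: 198^1≡198, 198^2≡112, 198^4≡75, 198^8≡233, 198^16≡32, 198^32≡13, 198^64≡169
109 = 64 + 32 + 8 + 4 + 1, so 198^109 ≡ 169·13·233·75·198 ≡ 293 (mod 337)
27·293 = 7911 ≡ 160 (mod 337)
261 ≠ 160, so verification fails.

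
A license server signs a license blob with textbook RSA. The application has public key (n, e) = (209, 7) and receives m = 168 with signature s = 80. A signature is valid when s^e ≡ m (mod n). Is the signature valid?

invalid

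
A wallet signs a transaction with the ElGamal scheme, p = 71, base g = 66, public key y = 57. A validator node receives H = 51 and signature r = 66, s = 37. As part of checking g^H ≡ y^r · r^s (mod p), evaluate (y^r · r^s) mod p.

66

57^2 = 3249 ≡ 54
57^4 ≡ 54^2 = 2916 ≡ 5
57^8 ≡ 5^2 = 25
57^16 ≡ 25^2 = 625 ≡ 57
57^32 ≡ 57^2 = 3249 ≡ 54
57^64 ≡ 54^2 = 2916 ≡ 5
66 = 64 + 2, so 57^66 ≡ 5·54 ≡ 57 (mod 71)
66^2 = 4356 ≡ 25
66^4 ≡ 25^2 = 625 ≡ 57
66^8 ≡ 57^2 = 3249 ≡ 54
66^16 ≡ 54^2 = 2916 ≡ 5
66^32 ≡ 5^2 = 25
37 = 32 + 4 + 1, so 66^37 ≡ 25·57·66 ≡ 46 (mod 71)
y^r · r^s ≡ 57·46 = 2622 ≡ 66 (mod 71)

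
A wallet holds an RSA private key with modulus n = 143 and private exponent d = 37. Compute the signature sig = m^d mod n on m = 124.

Squares mod 143: m^1≡124, m^2≡75, m^4≡48, m^8≡16, m^16≡113, m^32≡42
37 = 32 + 4 + 1, so m^37 ≡ 42·48·124 ≡ 20 (mod 143)

20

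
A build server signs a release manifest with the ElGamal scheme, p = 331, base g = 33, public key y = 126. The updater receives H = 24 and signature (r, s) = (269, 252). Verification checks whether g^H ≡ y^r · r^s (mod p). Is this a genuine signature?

Left side g^H mod p:
33^2 = 1089 ≡ 96
33^4 ≡ 96^2 = 9216 ≡ 279
33^8 ≡ 279^2 = 77841 ≡ 56
33^16 ≡ 56^2 = 3136 ≡ 157
24 = 16 + 8, so 33^24 ≡ 157·56 ≡ 186 (mod 331)
Right side y^r · r^s mod p:
126^2 = 15876 ≡ 319
126^4 ≡ 319^2 = 101761 ≡ 144
126^8 ≡ 144^2 = 20736 ≡ 214
126^16 ≡ 214^2 = 45796 ≡ 118
126^32 ≡ 118^2 = 13924 ≡ 22
126^64 ≡ 22^2 = 484 ≡ 153
126^128 ≡ 153^2 = 23409 ≡ 239
126^256 ≡ 239^2 = 57121 ≡ 189
269 = 256 + 8 + 4 + 1, so 126^269 ≡ 189·214·144·126 ≡ 68 (mod 331)
269^2 = 72361 ≡ 203
269^4 ≡ 203^2 = 41209 ≡ 165
269^8 ≡ 165^2 = 27225 ≡ 83
269^16 ≡ 83^2 = 6889 ≡ 269
269^32 ≡ 269^2 = 72361 ≡ 203
269^64 ≡ 203^2 = 41209 ≡ 165
269^128 ≡ 165^2 = 27225 ≡ 83
252 = 128 + 64 + 32 + 16 + 8 + 4, so 269^252 ≡ 83·165·203·269·83·165 ≡ 124 (mod 331)
68·124 = 8432 ≡ 157 (mod 331)
186 ≠ 157, so verification fails.

forged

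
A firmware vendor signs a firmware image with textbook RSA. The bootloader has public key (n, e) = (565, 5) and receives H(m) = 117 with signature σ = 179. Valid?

no

Squares mod 565: σ^1≡179, σ^2≡401, σ^4≡341
5 = 4 + 1, so σ^5 ≡ 341·179 ≡ 19 (mod 565)
19 ≠ 117, so verification fails.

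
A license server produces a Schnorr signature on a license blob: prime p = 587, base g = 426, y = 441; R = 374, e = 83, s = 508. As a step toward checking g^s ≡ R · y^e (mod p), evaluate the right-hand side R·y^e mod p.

149

441^2 = 194481 ≡ 184
441^4 ≡ 184^2 = 33856 ≡ 397
441^8 ≡ 397^2 = 157609 ≡ 293
441^16 ≡ 293^2 = 85849 ≡ 147
441^32 ≡ 147^2 = 21609 ≡ 477
441^64 ≡ 477^2 = 227529 ≡ 360
83 = 64 + 16 + 2 + 1, so 441^83 ≡ 360·147·184·441 ≡ 93 (mod 587)
R · y^e ≡ 374·93 = 34782 ≡ 149 (mod 587)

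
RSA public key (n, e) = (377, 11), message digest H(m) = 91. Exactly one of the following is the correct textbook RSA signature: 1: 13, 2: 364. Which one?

1

Candidate 1: 13^2 = 169; 13^4 ≡ 169^2 = 28561 ≡ 286; 13^8 ≡ 286^2 = 81796 ≡ 364; 11 = 8 + 2 + 1, so 13^11 ≡ 364·169·13 ≡ 91 (mod 377)
  → matches H(m) = 91
Candidate 2: 364^2 = 132496 ≡ 169; 364^4 ≡ 169^2 = 28561 ≡ 286; 364^8 ≡ 286^2 = 81796 ≡ 364; 11 = 8 + 2 + 1, so 364^11 ≡ 364·169·364 ≡ 286 (mod 377)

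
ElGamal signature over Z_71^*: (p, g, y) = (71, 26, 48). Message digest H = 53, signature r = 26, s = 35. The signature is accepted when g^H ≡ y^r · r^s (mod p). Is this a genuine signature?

genuine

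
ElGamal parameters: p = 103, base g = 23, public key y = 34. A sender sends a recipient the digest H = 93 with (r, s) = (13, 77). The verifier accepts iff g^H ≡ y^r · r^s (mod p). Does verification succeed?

Left side g^H mod p:
23^2 = 529 ≡ 14
23^4 ≡ 14^2 = 196 ≡ 93
23^8 ≡ 93^2 = 8649 ≡ 100
23^16 ≡ 100^2 = 10000 ≡ 9
23^32 ≡ 9^2 = 81
23^64 ≡ 81^2 = 6561 ≡ 72
93 = 64 + 16 + 8 + 4 + 1, so 23^93 ≡ 72·9·100·93·23 ≡ 100 (mod 103)
Right side y^r · r^s mod p:
34^2 = 1156 ≡ 23
34^4 ≡ 23^2 = 529 ≡ 14
34^8 ≡ 14^2 = 196 ≡ 93
13 = 8 + 4 + 1, so 34^13 ≡ 93·14·34 ≡ 81 (mod 103)
13^2 = 169 ≡ 66
13^4 ≡ 66^2 = 4356 ≡ 30
13^8 ≡ 30^2 = 900 ≡ 76
13^16 ≡ 76^2 = 5776 ≡ 8
13^32 ≡ 8^2 = 64
13^64 ≡ 64^2 = 4096 ≡ 79
77 = 64 + 8 + 4 + 1, so 13^77 ≡ 79·76·30·13 ≡ 61 (mod 103)
81·61 = 4941 ≡ 100 (mod 103)
100 ≡ 100 (mod 103), so the signature is genuine.

passes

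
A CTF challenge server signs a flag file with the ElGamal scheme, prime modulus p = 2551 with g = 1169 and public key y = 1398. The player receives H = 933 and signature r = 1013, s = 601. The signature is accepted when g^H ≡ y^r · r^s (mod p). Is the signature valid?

valid

Left side g^H mod p:
Squares mod 2551: 1169^1≡1169, 1169^2≡1776, 1169^4≡1140, 1169^8≡1141, 1169^16≡871, 1169^32≡994, 1169^64≡799, 1169^128≡651, 1169^256≡335, 1169^512≡2532
933 = 512 + 256 + 128 + 32 + 4 + 1, so 1169^933 ≡ 2532·335·651·994·1140·1169 ≡ 2125 (mod 2551)
Right side y^r · r^s mod p:
Squares mod 2551: 1398^1≡1398, 1398^2≡338, 1398^4≡2000, 1398^8≡32, 1398^16≡1024, 1398^32≡115, 1398^64≡470, 1398^128≡1514, 1398^256≡1398, 1398^512≡338
1013 = 512 + 256 + 128 + 64 + 32 + 16 + 4 + 1, so 1398^1013 ≡ 338·1398·1514·470·115·1024·2000·1398 ≡ 522 (mod 2551)
Squares mod 2551: 1013^1≡1013, 1013^2≡667, 1013^4≡1015, 1013^8≡2172, 1013^16≡785, 1013^32≡1434, 1013^64≡250, 1013^128≡1276, 1013^256≡638, 1013^512≡1435
601 = 512 + 64 + 16 + 8 + 1, so 1013^601 ≡ 1435·250·785·2172·1013 ≡ 2169 (mod 2551)
522·2169 = 1132218 ≡ 2125 (mod 2551)
2125 ≡ 2125 (mod 2551), so the signature is genuine.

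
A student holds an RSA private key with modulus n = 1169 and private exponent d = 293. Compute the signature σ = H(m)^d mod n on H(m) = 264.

1060

Squares mod 1169: (H(m))^1≡264, (H(m))^2≡725, (H(m))^4≡744, (H(m))^8≡599, (H(m))^16≡1087, (H(m))^32≡879, (H(m))^64≡1101, (H(m))^128≡1117, (H(m))^256≡366
293 = 256 + 32 + 4 + 1, so (H(m))^293 ≡ 366·879·744·264 ≡ 1060 (mod 1169)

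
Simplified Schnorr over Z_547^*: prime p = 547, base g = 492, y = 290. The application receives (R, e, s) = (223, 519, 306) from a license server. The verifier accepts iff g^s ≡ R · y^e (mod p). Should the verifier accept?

reject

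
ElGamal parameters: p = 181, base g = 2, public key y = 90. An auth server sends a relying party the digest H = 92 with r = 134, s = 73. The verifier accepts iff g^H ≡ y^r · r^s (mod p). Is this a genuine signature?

forged

Left side g^H mod p:
2^92 mod 181 = 177
Right side y^r · r^s mod p:
90^134 mod 181 = 143
134^73 mod 181 = 123
143·123 = 17589 ≡ 32 (mod 181)
177 ≠ 32, so verification fails.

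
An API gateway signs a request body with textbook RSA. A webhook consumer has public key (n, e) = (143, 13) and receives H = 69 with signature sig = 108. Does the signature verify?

verifies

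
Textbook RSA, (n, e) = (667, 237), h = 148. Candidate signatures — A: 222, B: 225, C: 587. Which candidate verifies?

A

Candidate A: 222^237 mod 667 = 148
  → matches h = 148
Candidate B: 225^237 mod 667 = 468
Candidate C: 587^237 mod 667 = 170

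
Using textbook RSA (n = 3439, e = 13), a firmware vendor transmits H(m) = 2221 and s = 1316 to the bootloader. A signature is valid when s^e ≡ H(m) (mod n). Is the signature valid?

valid

Squares mod 3439: s^1≡1316, s^2≡2039, s^4≡3209, s^8≡1315
13 = 8 + 4 + 1, so s^13 ≡ 1315·3209·1316 ≡ 2221 (mod 3439)
Since 2221 equals the digest 2221, verification succeeds.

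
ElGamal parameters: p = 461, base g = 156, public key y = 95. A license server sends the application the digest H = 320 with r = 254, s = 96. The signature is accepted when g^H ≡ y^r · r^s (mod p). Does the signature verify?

Left side g^H mod p:
Squares mod 461: 156^1≡156, 156^2≡364, 156^4≡189, 156^8≡224, 156^16≡388, 156^32≡258, 156^64≡180, 156^128≡130, 156^256≡304
320 = 256 + 64, so 156^320 ≡ 304·180 ≡ 322 (mod 461)
Right side y^r · r^s mod p:
Squares mod 461: 95^1≡95, 95^2≡266, 95^4≡223, 95^8≡402, 95^16≡254, 95^32≡437, 95^64≡115, 95^128≡317
254 = 128 + 64 + 32 + 16 + 8 + 4 + 2, so 95^254 ≡ 317·115·437·254·402·223·266 ≡ 227 (mod 461)
Squares mod 461: 254^1≡254, 254^2≡437, 254^4≡115, 254^8≡317, 254^16≡452, 254^32≡81, 254^64≡107
96 = 64 + 32, so 254^96 ≡ 107·81 ≡ 369 (mod 461)
227·369 = 83763 ≡ 322 (mod 461)
322 ≡ 322 (mod 461), so the signature is genuine.

verifies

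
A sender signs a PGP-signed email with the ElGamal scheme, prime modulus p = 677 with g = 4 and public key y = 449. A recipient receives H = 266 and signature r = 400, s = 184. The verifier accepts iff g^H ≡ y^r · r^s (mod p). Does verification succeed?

fails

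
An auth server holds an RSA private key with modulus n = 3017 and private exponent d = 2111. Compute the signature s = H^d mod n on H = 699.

H^2 ≡ 699^2 = 488601 ≡ 2864
H^4 ≡ 2864^2 = 8202496 ≡ 2290
H^8 ≡ 2290^2 = 5244100 ≡ 554
H^16 ≡ 554^2 = 306916 ≡ 2199
H^32 ≡ 2199^2 = 4835601 ≡ 2367
H^64 ≡ 2367^2 = 5602689 ≡ 120
H^128 ≡ 120^2 = 14400 ≡ 2332
H^256 ≡ 2332^2 = 5438224 ≡ 1590
H^512 ≡ 1590^2 = 2528100 ≡ 2871
H^1024 ≡ 2871^2 = 8242641 ≡ 197
H^2048 ≡ 197^2 = 38809 ≡ 2605
2111 = 2048 + 32 + 16 + 8 + 4 + 2 + 1, so H^2111 ≡ 2605·2367·2199·554·2290·2864·699 ≡ 2260 (mod 3017)

2260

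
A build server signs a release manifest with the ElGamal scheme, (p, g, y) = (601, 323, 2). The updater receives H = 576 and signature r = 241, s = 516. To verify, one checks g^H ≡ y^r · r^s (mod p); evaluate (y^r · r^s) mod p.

Squares mod 601: 2^1≡2, 2^2≡4, 2^4≡16, 2^8≡256, 2^16≡27, 2^32≡128, 2^64≡157, 2^128≡8
241 = 128 + 64 + 32 + 16 + 1, so 2^241 ≡ 8·157·128·27·2 ≡ 27 (mod 601)
Squares mod 601: 241^1≡241, 241^2≡385, 241^4≡379, 241^8≡2, 241^16≡4, 241^32≡16, 241^64≡256, 241^128≡27, 241^256≡128, 241^512≡157
516 = 512 + 4, so 241^516 ≡ 157·379 ≡ 4 (mod 601)
y^r · r^s ≡ 27·4 = 108 ≡ 108 (mod 601)

108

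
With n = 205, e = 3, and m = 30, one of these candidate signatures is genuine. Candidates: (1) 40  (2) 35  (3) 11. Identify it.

2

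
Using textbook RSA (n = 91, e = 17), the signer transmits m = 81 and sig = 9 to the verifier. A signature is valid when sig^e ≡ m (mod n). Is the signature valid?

valid

sig^2 ≡ 9^2 = 81
sig^4 ≡ 81^2 = 6561 ≡ 9
sig^8 ≡ 9^2 = 81
sig^16 ≡ 81^2 = 6561 ≡ 9
17 = 16 + 1, so sig^17 ≡ 9·9 ≡ 81 (mod 91)
Since 81 equals the digest 81, verification succeeds.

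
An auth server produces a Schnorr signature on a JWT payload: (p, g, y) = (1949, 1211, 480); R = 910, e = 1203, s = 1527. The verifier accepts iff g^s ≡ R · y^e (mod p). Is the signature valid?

g^s mod p:
1211^2 = 1466521 ≡ 873
1211^4 ≡ 873^2 = 762129 ≡ 70
1211^8 ≡ 70^2 = 4900 ≡ 1002
1211^16 ≡ 1002^2 = 1004004 ≡ 269
1211^32 ≡ 269^2 = 72361 ≡ 248
1211^64 ≡ 248^2 = 61504 ≡ 1085
1211^128 ≡ 1085^2 = 1177225 ≡ 29
1211^256 ≡ 29^2 = 841
1211^512 ≡ 841^2 = 707281 ≡ 1743
1211^1024 ≡ 1743^2 = 3038049 ≡ 1507
1527 = 1024 + 256 + 128 + 64 + 32 + 16 + 4 + 2 + 1, so 1211^1527 ≡ 1507·841·29·1085·248·269·70·873·1211 ≡ 1940 (mod 1949)
R · y^e mod p:
480^2 = 230400 ≡ 418
480^4 ≡ 418^2 = 174724 ≡ 1263
480^8 ≡ 1263^2 = 1595169 ≡ 887
480^16 ≡ 887^2 = 786769 ≡ 1322
480^32 ≡ 1322^2 = 1747684 ≡ 1380
480^64 ≡ 1380^2 = 1904400 ≡ 227
480^128 ≡ 227^2 = 51529 ≡ 855
480^256 ≡ 855^2 = 731025 ≡ 150
480^512 ≡ 150^2 = 22500 ≡ 1061
480^1024 ≡ 1061^2 = 1125721 ≡ 1148
1203 = 1024 + 128 + 32 + 16 + 2 + 1, so 480^1203 ≡ 1148·855·1380·1322·418·480 ≡ 816 (mod 1949)
910·816 = 742560 ≡ 1940 (mod 1949)
1940 ≡ 1940 (mod 1949); signature holds.

valid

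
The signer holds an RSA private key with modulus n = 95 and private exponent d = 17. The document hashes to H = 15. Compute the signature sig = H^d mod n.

90

H^17 mod 95 = 90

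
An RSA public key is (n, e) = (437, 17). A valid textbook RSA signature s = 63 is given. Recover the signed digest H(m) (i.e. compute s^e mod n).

149

s^2 ≡ 63^2 = 3969 ≡ 36
s^4 ≡ 36^2 = 1296 ≡ 422
s^8 ≡ 422^2 = 178084 ≡ 225
s^16 ≡ 225^2 = 50625 ≡ 370
17 = 16 + 1, so s^17 ≡ 370·63 ≡ 149 (mod 437)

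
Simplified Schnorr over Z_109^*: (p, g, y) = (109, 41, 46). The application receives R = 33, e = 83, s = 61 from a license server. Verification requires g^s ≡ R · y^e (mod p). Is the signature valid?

g^s mod p:
41^2 = 1681 ≡ 46
41^4 ≡ 46^2 = 2116 ≡ 45
41^8 ≡ 45^2 = 2025 ≡ 63
41^16 ≡ 63^2 = 3969 ≡ 45
41^32 ≡ 45^2 = 2025 ≡ 63
61 = 32 + 16 + 8 + 4 + 1, so 41^61 ≡ 63·45·63·45·41 ≡ 41 (mod 109)
R · y^e mod p:
46^2 = 2116 ≡ 45
46^4 ≡ 45^2 = 2025 ≡ 63
46^8 ≡ 63^2 = 3969 ≡ 45
46^16 ≡ 45^2 = 2025 ≡ 63
46^32 ≡ 63^2 = 3969 ≡ 45
46^64 ≡ 45^2 = 2025 ≡ 63
83 = 64 + 16 + 2 + 1, so 46^83 ≡ 63·63·45·46 ≡ 64 (mod 109)
33·64 = 2112 ≡ 41 (mod 109)
41 ≡ 41 (mod 109); signature holds.

valid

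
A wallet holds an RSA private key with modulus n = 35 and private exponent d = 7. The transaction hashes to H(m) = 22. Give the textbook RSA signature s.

(H(m))^2 ≡ 22^2 = 484 ≡ 29
(H(m))^4 ≡ 29^2 = 841 ≡ 1
7 = 4 + 2 + 1, so (H(m))^7 ≡ 1·29·22 ≡ 8 (mod 35)

8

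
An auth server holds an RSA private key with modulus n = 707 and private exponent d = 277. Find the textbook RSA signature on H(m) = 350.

(H(m))^2 ≡ 350^2 = 122500 ≡ 189
(H(m))^4 ≡ 189^2 = 35721 ≡ 371
(H(m))^8 ≡ 371^2 = 137641 ≡ 483
(H(m))^16 ≡ 483^2 = 233289 ≡ 686
(H(m))^32 ≡ 686^2 = 470596 ≡ 441
(H(m))^64 ≡ 441^2 = 194481 ≡ 56
(H(m))^128 ≡ 56^2 = 3136 ≡ 308
(H(m))^256 ≡ 308^2 = 94864 ≡ 126
277 = 256 + 16 + 4 + 1, so (H(m))^277 ≡ 126·686·371·350 ≡ 518 (mod 707)

518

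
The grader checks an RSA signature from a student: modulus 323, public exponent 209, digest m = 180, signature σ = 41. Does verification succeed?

σ^2 ≡ 41^2 = 1681 ≡ 66
σ^4 ≡ 66^2 = 4356 ≡ 157
σ^8 ≡ 157^2 = 24649 ≡ 101
σ^16 ≡ 101^2 = 10201 ≡ 188
σ^32 ≡ 188^2 = 35344 ≡ 137
σ^64 ≡ 137^2 = 18769 ≡ 35
σ^128 ≡ 35^2 = 1225 ≡ 256
209 = 128 + 64 + 16 + 1, so σ^209 ≡ 256·35·188·41 ≡ 143 (mod 323)
143 ≠ 180, so verification fails.

fails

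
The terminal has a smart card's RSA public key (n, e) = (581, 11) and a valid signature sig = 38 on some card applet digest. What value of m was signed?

236

sig^2 ≡ 38^2 = 1444 ≡ 282
sig^4 ≡ 282^2 = 79524 ≡ 508
sig^8 ≡ 508^2 = 258064 ≡ 100
11 = 8 + 2 + 1, so sig^11 ≡ 100·282·38 ≡ 236 (mod 581)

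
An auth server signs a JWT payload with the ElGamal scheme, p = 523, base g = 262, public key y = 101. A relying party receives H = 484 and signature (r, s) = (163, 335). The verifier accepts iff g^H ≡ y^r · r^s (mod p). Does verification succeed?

passes

Left side g^H mod p:
Squares mod 523: 262^1≡262, 262^2≡131, 262^4≡425, 262^8≡190, 262^16≡13, 262^32≡169, 262^64≡319, 262^128≡299, 262^256≡491
484 = 256 + 128 + 64 + 32 + 4, so 262^484 ≡ 491·299·319·169·425 ≡ 511 (mod 523)
Right side y^r · r^s mod p:
Squares mod 523: 101^1≡101, 101^2≡264, 101^4≡137, 101^8≡464, 101^16≡343, 101^32≡497, 101^64≡153, 101^128≡397
163 = 128 + 32 + 2 + 1, so 101^163 ≡ 397·497·264·101 ≡ 327 (mod 523)
Squares mod 523: 163^1≡163, 163^2≡419, 163^4≡356, 163^8≡170, 163^16≡135, 163^32≡443, 163^64≡124, 163^128≡209, 163^256≡272
335 = 256 + 64 + 8 + 4 + 2 + 1, so 163^335 ≡ 272·124·170·356·419·163 ≡ 427 (mod 523)
327·427 = 139629 ≡ 511 (mod 523)
511 ≡ 511 (mod 523), so the signature is genuine.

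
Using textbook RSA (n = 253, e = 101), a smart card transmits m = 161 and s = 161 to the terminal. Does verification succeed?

passes

Squares mod 253: s^1≡161, s^2≡115, s^4≡69, s^8≡207, s^16≡92, s^32≡115, s^64≡69
101 = 64 + 32 + 4 + 1, so s^101 ≡ 69·115·69·161 ≡ 161 (mod 253)
s^101 mod 253 = 161 matches m.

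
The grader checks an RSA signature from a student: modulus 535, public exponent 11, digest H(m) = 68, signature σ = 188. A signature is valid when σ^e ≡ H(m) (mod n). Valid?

no

σ^2 ≡ 188^2 = 35344 ≡ 34
σ^4 ≡ 34^2 = 1156 ≡ 86
σ^8 ≡ 86^2 = 7396 ≡ 441
11 = 8 + 2 + 1, so σ^11 ≡ 441·34·188 ≡ 492 (mod 535)
492 ≠ 68, so verification fails.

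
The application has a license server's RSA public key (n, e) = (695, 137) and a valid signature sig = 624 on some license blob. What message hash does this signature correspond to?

509

sig^2 ≡ 624^2 = 389376 ≡ 176
sig^4 ≡ 176^2 = 30976 ≡ 396
sig^8 ≡ 396^2 = 156816 ≡ 441
sig^16 ≡ 441^2 = 194481 ≡ 576
sig^32 ≡ 576^2 = 331776 ≡ 261
sig^64 ≡ 261^2 = 68121 ≡ 11
sig^128 ≡ 11^2 = 121
137 = 128 + 8 + 1, so sig^137 ≡ 121·441·624 ≡ 509 (mod 695)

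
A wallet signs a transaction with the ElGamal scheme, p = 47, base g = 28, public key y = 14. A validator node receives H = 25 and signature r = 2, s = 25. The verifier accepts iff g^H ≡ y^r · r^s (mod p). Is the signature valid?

Left side g^H mod p:
Squares mod 47: 28^1≡28, 28^2≡32, 28^4≡37, 28^8≡6, 28^16≡36
25 = 16 + 8 + 1, so 28^25 ≡ 36·6·28 ≡ 32 (mod 47)
Right side y^r · r^s mod p:
Squares mod 47: 14^1≡14, 14^2≡8
14^2 ≡ 8 (mod 47)
Squares mod 47: 2^1≡2, 2^2≡4, 2^4≡16, 2^8≡21, 2^16≡18
25 = 16 + 8 + 1, so 2^25 ≡ 18·21·2 ≡ 4 (mod 47)
8·4 = 32 ≡ 32 (mod 47)
32 ≡ 32 (mod 47), so the signature is genuine.

valid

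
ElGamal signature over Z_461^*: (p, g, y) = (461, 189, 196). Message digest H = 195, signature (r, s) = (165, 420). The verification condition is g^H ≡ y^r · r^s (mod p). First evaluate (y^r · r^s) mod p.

322

196^2 = 38416 ≡ 153
196^4 ≡ 153^2 = 23409 ≡ 359
196^8 ≡ 359^2 = 128881 ≡ 262
196^16 ≡ 262^2 = 68644 ≡ 416
196^32 ≡ 416^2 = 173056 ≡ 181
196^64 ≡ 181^2 = 32761 ≡ 30
196^128 ≡ 30^2 = 900 ≡ 439
165 = 128 + 32 + 4 + 1, so 196^165 ≡ 439·181·359·196 ≡ 359 (mod 461)
165^2 = 27225 ≡ 26
165^4 ≡ 26^2 = 676 ≡ 215
165^8 ≡ 215^2 = 46225 ≡ 125
165^16 ≡ 125^2 = 15625 ≡ 412
165^32 ≡ 412^2 = 169744 ≡ 96
165^64 ≡ 96^2 = 9216 ≡ 457
165^128 ≡ 457^2 = 208849 ≡ 16
165^256 ≡ 16^2 = 256
420 = 256 + 128 + 32 + 4, so 165^420 ≡ 256·16·96·215 ≡ 33 (mod 461)
y^r · r^s ≡ 359·33 = 11847 ≡ 322 (mod 461)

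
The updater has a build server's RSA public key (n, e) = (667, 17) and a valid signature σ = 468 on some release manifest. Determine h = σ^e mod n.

151

σ^2 ≡ 468^2 = 219024 ≡ 248
σ^4 ≡ 248^2 = 61504 ≡ 140
σ^8 ≡ 140^2 = 19600 ≡ 257
σ^16 ≡ 257^2 = 66049 ≡ 16
17 = 16 + 1, so σ^17 ≡ 16·468 ≡ 151 (mod 667)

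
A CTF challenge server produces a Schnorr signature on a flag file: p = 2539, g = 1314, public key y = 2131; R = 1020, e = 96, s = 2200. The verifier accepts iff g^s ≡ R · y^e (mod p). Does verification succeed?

g^s mod p:
1314^2 = 1726596 ≡ 76
1314^4 ≡ 76^2 = 5776 ≡ 698
1314^8 ≡ 698^2 = 487204 ≡ 2255
1314^16 ≡ 2255^2 = 5085025 ≡ 1947
1314^32 ≡ 1947^2 = 3790809 ≡ 82
1314^64 ≡ 82^2 = 6724 ≡ 1646
1314^128 ≡ 1646^2 = 2709316 ≡ 203
1314^256 ≡ 203^2 = 41209 ≡ 585
1314^512 ≡ 585^2 = 342225 ≡ 1999
1314^1024 ≡ 1999^2 = 3996001 ≡ 2154
1314^2048 ≡ 2154^2 = 4639716 ≡ 963
2200 = 2048 + 128 + 16 + 8, so 1314^2200 ≡ 963·203·1947·2255 ≡ 2400 (mod 2539)
R · y^e mod p:
2131^2 = 4541161 ≡ 1429
2131^4 ≡ 1429^2 = 2042041 ≡ 685
2131^8 ≡ 685^2 = 469225 ≡ 2049
2131^16 ≡ 2049^2 = 4198401 ≡ 1434
2131^32 ≡ 1434^2 = 2056356 ≡ 2305
2131^64 ≡ 2305^2 = 5313025 ≡ 1437
96 = 64 + 32, so 2131^96 ≡ 1437·2305 ≡ 1429 (mod 2539)
1020·1429 = 1457580 ≡ 194 (mod 2539)
2400 ≠ 194; the check fails.

fails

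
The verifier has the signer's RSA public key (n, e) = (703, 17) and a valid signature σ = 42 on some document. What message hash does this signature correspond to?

651

Squares mod 703: σ^1≡42, σ^2≡358, σ^4≡218, σ^8≡423, σ^16≡367
17 = 16 + 1, so σ^17 ≡ 367·42 ≡ 651 (mod 703)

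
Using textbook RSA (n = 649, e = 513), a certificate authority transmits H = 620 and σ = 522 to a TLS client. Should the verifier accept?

σ^2 ≡ 522^2 = 272484 ≡ 553
σ^4 ≡ 553^2 = 305809 ≡ 130
σ^8 ≡ 130^2 = 16900 ≡ 26
σ^16 ≡ 26^2 = 676 ≡ 27
σ^32 ≡ 27^2 = 729 ≡ 80
σ^64 ≡ 80^2 = 6400 ≡ 559
σ^128 ≡ 559^2 = 312481 ≡ 312
σ^256 ≡ 312^2 = 97344 ≡ 643
σ^512 ≡ 643^2 = 413449 ≡ 36
513 = 512 + 1, so σ^513 ≡ 36·522 ≡ 620 (mod 649)
Since 620 equals the digest 620, verification succeeds.

accept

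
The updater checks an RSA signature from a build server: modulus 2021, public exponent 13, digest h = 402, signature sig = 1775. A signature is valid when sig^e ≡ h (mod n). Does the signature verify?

sig^13 mod 2021 = 1250
The recovered value 1250 does not match the digest 402.

does not verify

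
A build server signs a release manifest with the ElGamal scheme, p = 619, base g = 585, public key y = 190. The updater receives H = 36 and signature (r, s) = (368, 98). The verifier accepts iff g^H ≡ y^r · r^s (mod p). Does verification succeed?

Left side g^H mod p:
585^2 = 342225 ≡ 537
585^4 ≡ 537^2 = 288369 ≡ 534
585^8 ≡ 534^2 = 285156 ≡ 416
585^16 ≡ 416^2 = 173056 ≡ 355
585^32 ≡ 355^2 = 126025 ≡ 368
36 = 32 + 4, so 585^36 ≡ 368·534 ≡ 289 (mod 619)
Right side y^r · r^s mod p:
190^2 = 36100 ≡ 198
190^4 ≡ 198^2 = 39204 ≡ 207
190^8 ≡ 207^2 = 42849 ≡ 138
190^16 ≡ 138^2 = 19044 ≡ 474
190^32 ≡ 474^2 = 224676 ≡ 598
190^64 ≡ 598^2 = 357604 ≡ 441
190^128 ≡ 441^2 = 194481 ≡ 115
190^256 ≡ 115^2 = 13225 ≡ 226
368 = 256 + 64 + 32 + 16, so 190^368 ≡ 226·441·598·474 ≡ 269 (mod 619)
368^2 = 135424 ≡ 482
368^4 ≡ 482^2 = 232324 ≡ 199
368^8 ≡ 199^2 = 39601 ≡ 604
368^16 ≡ 604^2 = 364816 ≡ 225
368^32 ≡ 225^2 = 50625 ≡ 486
368^64 ≡ 486^2 = 236196 ≡ 357
98 = 64 + 32 + 2, so 368^98 ≡ 357·486·482 ≡ 445 (mod 619)
269·445 = 119705 ≡ 238 (mod 619)
289 ≠ 238, so verification fails.

fails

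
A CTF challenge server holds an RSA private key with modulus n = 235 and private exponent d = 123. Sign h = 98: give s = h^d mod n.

h^2 ≡ 98^2 = 9604 ≡ 204
h^4 ≡ 204^2 = 41616 ≡ 21
h^8 ≡ 21^2 = 441 ≡ 206
h^16 ≡ 206^2 = 42436 ≡ 136
h^32 ≡ 136^2 = 18496 ≡ 166
h^64 ≡ 166^2 = 27556 ≡ 61
123 = 64 + 32 + 16 + 8 + 2 + 1, so h^123 ≡ 61·166·136·206·204·98 ≡ 112 (mod 235)

112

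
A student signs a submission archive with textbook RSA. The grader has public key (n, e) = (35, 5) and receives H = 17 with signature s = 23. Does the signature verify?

s^2 ≡ 23^2 = 529 ≡ 4
s^4 ≡ 4^2 = 16
5 = 4 + 1, so s^5 ≡ 16·23 ≡ 18 (mod 35)
18 ≠ 17, so verification fails.

does not verify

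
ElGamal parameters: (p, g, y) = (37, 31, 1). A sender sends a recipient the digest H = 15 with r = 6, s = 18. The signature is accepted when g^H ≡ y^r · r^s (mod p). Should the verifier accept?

reject

Left side g^H mod p:
Squares mod 37: 31^1≡31, 31^2≡36, 31^4≡1, 31^8≡1
15 = 8 + 4 + 2 + 1, so 31^15 ≡ 1·1·36·31 ≡ 6 (mod 37)
Right side y^r · r^s mod p:
Squares mod 37: 1^1≡1, 1^2≡1, 1^4≡1
6 = 4 + 2, so 1^6 ≡ 1·1 ≡ 1 (mod 37)
Squares mod 37: 6^1≡6, 6^2≡36, 6^4≡1, 6^8≡1, 6^16≡1
18 = 16 + 2, so 6^18 ≡ 1·36 ≡ 36 (mod 37)
1·36 = 36 ≡ 36 (mod 37)
6 ≠ 36, so verification fails.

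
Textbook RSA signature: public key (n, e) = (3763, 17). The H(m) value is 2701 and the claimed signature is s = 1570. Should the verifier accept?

accept

s^2 ≡ 1570^2 = 2464900 ≡ 135
s^4 ≡ 135^2 = 18225 ≡ 3173
s^8 ≡ 3173^2 = 10067929 ≡ 1904
s^16 ≡ 1904^2 = 3625216 ≡ 1447
17 = 16 + 1, so s^17 ≡ 1447·1570 ≡ 2701 (mod 3763)
Since 2701 equals the digest 2701, verification succeeds.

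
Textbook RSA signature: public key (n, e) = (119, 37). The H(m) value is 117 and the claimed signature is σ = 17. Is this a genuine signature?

σ^37 mod 119 = 17
σ^37 mod 119 = 17, but H(m) = 117.

forged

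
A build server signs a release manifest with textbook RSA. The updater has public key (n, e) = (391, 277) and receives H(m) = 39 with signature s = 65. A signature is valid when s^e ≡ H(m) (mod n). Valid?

s^2 ≡ 65^2 = 4225 ≡ 315
s^4 ≡ 315^2 = 99225 ≡ 302
s^8 ≡ 302^2 = 91204 ≡ 101
s^16 ≡ 101^2 = 10201 ≡ 35
s^32 ≡ 35^2 = 1225 ≡ 52
s^64 ≡ 52^2 = 2704 ≡ 358
s^128 ≡ 358^2 = 128164 ≡ 307
s^256 ≡ 307^2 = 94249 ≡ 18
277 = 256 + 16 + 4 + 1, so s^277 ≡ 18·35·302·65 ≡ 352 (mod 391)
352 ≠ 39, so verification fails.

no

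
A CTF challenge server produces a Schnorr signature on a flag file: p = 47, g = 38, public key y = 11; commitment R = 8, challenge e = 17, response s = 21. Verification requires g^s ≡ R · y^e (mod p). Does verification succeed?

passes

g^s mod p:
38^21 mod 47 = 29
R · y^e mod p:
11^17 mod 47 = 33
8·33 = 264 ≡ 29 (mod 47)
29 ≡ 29 (mod 47); signature holds.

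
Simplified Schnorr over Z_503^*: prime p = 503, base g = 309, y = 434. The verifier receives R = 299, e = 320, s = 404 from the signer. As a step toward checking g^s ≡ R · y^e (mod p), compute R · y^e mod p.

434^2 = 188356 ≡ 234
434^4 ≡ 234^2 = 54756 ≡ 432
434^8 ≡ 432^2 = 186624 ≡ 11
434^16 ≡ 11^2 = 121
434^32 ≡ 121^2 = 14641 ≡ 54
434^64 ≡ 54^2 = 2916 ≡ 401
434^128 ≡ 401^2 = 160801 ≡ 344
434^256 ≡ 344^2 = 118336 ≡ 131
320 = 256 + 64, so 434^320 ≡ 131·401 ≡ 219 (mod 503)
R · y^e ≡ 299·219 = 65481 ≡ 91 (mod 503)

91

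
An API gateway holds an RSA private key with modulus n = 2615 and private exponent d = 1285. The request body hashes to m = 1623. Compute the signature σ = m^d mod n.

m^2 ≡ 1623^2 = 2634129 ≡ 824
m^4 ≡ 824^2 = 678976 ≡ 1691
m^8 ≡ 1691^2 = 2859481 ≡ 1286
m^16 ≡ 1286^2 = 1653796 ≡ 1116
m^32 ≡ 1116^2 = 1245456 ≡ 716
m^64 ≡ 716^2 = 512656 ≡ 116
m^128 ≡ 116^2 = 13456 ≡ 381
m^256 ≡ 381^2 = 145161 ≡ 1336
m^512 ≡ 1336^2 = 1784896 ≡ 1466
m^1024 ≡ 1466^2 = 2149156 ≡ 2241
1285 = 1024 + 256 + 4 + 1, so m^1285 ≡ 2241·1336·1691·1623 ≡ 1718 (mod 2615)

1718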